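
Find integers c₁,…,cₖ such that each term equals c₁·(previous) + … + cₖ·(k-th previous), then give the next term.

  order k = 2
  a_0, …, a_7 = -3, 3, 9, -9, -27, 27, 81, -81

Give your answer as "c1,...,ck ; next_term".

  a_2 = 0·3 + -3·-3 = 9
  a_3 = 0·9 + -3·3 = -9
  a_4 = 0·-9 + -3·9 = -27
  a_5 = 0·-27 + -3·-9 = 27
  a_6 = 0·27 + -3·-27 = 81
  a_7 = 0·81 + -3·27 = -81
  a_8 = 0·-81 + -3·81 = -243

0,-3 ; -243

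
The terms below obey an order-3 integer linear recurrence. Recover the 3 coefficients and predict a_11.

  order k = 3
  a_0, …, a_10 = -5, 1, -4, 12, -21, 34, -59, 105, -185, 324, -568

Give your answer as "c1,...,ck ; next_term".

-2,-1,-1 ; 997

  a_3 = -2·-4 + -1·1 + -1·-5 = 12
  a_4 = -2·12 + -1·-4 + -1·1 = -21
  a_5 = -2·-21 + -1·12 + -1·-4 = 34
  a_6 = -2·34 + -1·-21 + -1·12 = -59
  a_7 = -2·-59 + -1·34 + -1·-21 = 105
  a_8 = -2·105 + -1·-59 + -1·34 = -185
  a_9 = -2·-185 + -1·105 + -1·-59 = 324
  a_10 = -2·324 + -1·-185 + -1·105 = -568
  a_11 = -2·-568 + -1·324 + -1·-185 = 997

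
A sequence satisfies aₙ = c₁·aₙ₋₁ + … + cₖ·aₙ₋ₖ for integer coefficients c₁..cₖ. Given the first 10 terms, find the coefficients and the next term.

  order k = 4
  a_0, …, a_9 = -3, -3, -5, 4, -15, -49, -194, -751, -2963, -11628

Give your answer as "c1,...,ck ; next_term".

3,3,2,2 ; -45663

  a_4 = 3·4 + 3·-5 + 2·-3 + 2·-3 = -15
  a_5 = 3·-15 + 3·4 + 2·-5 + 2·-3 = -49
  a_6 = 3·-49 + 3·-15 + 2·4 + 2·-5 = -194
  a_7 = 3·-194 + 3·-49 + 2·-15 + 2·4 = -751
  a_8 = 3·-751 + 3·-194 + 2·-49 + 2·-15 = -2963
  a_9 = 3·-2963 + 3·-751 + 2·-194 + 2·-49 = -11628
  a_10 = 3·-11628 + 3·-2963 + 2·-751 + 2·-194 = -45663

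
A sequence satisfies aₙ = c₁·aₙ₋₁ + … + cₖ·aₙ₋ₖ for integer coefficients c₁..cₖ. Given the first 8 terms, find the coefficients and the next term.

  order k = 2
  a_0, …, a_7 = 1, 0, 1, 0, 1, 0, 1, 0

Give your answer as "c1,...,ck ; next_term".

0,1 ; 1

  a_2 = 0·0 + 1·1 = 1
  a_3 = 0·1 + 1·0 = 0
  a_4 = 0·0 + 1·1 = 1
  a_5 = 0·1 + 1·0 = 0
  a_6 = 0·0 + 1·1 = 1
  a_7 = 0·1 + 1·0 = 0
  a_8 = 0·0 + 1·1 = 1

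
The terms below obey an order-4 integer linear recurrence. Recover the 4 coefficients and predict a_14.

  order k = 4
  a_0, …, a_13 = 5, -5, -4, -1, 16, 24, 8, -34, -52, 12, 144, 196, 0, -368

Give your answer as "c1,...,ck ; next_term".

  a_4 = 2·-1 + -2·-4 + 0·-5 + 2·5 = 16
  a_5 = 2·16 + -2·-1 + 0·-4 + 2·-5 = 24
  a_6 = 2·24 + -2·16 + 0·-1 + 2·-4 = 8
  a_7 = 2·8 + -2·24 + 0·16 + 2·-1 = -34
  a_8 = 2·-34 + -2·8 + 0·24 + 2·16 = -52
  a_9 = 2·-52 + -2·-34 + 0·8 + 2·24 = 12
  a_10 = 2·12 + -2·-52 + 0·-34 + 2·8 = 144
  a_11 = 2·144 + -2·12 + 0·-52 + 2·-34 = 196
  a_12 = 2·196 + -2·144 + 0·12 + 2·-52 = 0
  a_13 = 2·0 + -2·196 + 0·144 + 2·12 = -368
  a_14 = 2·-368 + -2·0 + 0·196 + 2·144 = -448

2,-2,0,2 ; -448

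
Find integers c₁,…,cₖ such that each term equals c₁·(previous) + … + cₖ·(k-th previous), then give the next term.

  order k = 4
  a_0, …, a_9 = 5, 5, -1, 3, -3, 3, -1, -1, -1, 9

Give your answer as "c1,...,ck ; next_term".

-2,-3,-1,1 ; -15

  a_4 = -2·3 + -3·-1 + -1·5 + 1·5 = -3
  a_5 = -2·-3 + -3·3 + -1·-1 + 1·5 = 3
  a_6 = -2·3 + -3·-3 + -1·3 + 1·-1 = -1
  a_7 = -2·-1 + -3·3 + -1·-3 + 1·3 = -1
  a_8 = -2·-1 + -3·-1 + -1·3 + 1·-3 = -1
  a_9 = -2·-1 + -3·-1 + -1·-1 + 1·3 = 9
  a_10 = -2·9 + -3·-1 + -1·-1 + 1·-1 = -15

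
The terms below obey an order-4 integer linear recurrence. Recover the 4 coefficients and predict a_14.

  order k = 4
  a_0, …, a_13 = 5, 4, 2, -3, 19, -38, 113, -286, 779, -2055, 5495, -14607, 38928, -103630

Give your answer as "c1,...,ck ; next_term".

-2,2,1,1 ; 276004

  a_4 = -2·-3 + 2·2 + 1·4 + 1·5 = 19
  a_5 = -2·19 + 2·-3 + 1·2 + 1·4 = -38
  a_6 = -2·-38 + 2·19 + 1·-3 + 1·2 = 113
  a_7 = -2·113 + 2·-38 + 1·19 + 1·-3 = -286
  a_8 = -2·-286 + 2·113 + 1·-38 + 1·19 = 779
  a_9 = -2·779 + 2·-286 + 1·113 + 1·-38 = -2055
  a_10 = -2·-2055 + 2·779 + 1·-286 + 1·113 = 5495
  a_11 = -2·5495 + 2·-2055 + 1·779 + 1·-286 = -14607
  a_12 = -2·-14607 + 2·5495 + 1·-2055 + 1·779 = 38928
  a_13 = -2·38928 + 2·-14607 + 1·5495 + 1·-2055 = -103630
  a_14 = -2·-103630 + 2·38928 + 1·-14607 + 1·5495 = 276004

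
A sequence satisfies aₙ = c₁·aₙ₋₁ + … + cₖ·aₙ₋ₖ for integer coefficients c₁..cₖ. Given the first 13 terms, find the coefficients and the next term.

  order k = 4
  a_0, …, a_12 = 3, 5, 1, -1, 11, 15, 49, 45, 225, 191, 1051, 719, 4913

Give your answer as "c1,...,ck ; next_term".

0,4,-1,4 ; 2589

  a_4 = 0·-1 + 4·1 + -1·5 + 4·3 = 11
  a_5 = 0·11 + 4·-1 + -1·1 + 4·5 = 15
  a_6 = 0·15 + 4·11 + -1·-1 + 4·1 = 49
  a_7 = 0·49 + 4·15 + -1·11 + 4·-1 = 45
  a_8 = 0·45 + 4·49 + -1·15 + 4·11 = 225
  a_9 = 0·225 + 4·45 + -1·49 + 4·15 = 191
  a_10 = 0·191 + 4·225 + -1·45 + 4·49 = 1051
  a_11 = 0·1051 + 4·191 + -1·225 + 4·45 = 719
  a_12 = 0·719 + 4·1051 + -1·191 + 4·225 = 4913
  a_13 = 0·4913 + 4·719 + -1·1051 + 4·191 = 2589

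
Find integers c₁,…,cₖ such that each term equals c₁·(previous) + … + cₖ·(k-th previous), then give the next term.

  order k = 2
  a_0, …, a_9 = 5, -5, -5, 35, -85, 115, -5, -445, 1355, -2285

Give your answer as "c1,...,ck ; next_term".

-3,-4 ; 1435

  a_2 = -3·-5 + -4·5 = -5
  a_3 = -3·-5 + -4·-5 = 35
  a_4 = -3·35 + -4·-5 = -85
  a_5 = -3·-85 + -4·35 = 115
  a_6 = -3·115 + -4·-85 = -5
  a_7 = -3·-5 + -4·115 = -445
  a_8 = -3·-445 + -4·-5 = 1355
  a_9 = -3·1355 + -4·-445 = -2285
  a_10 = -3·-2285 + -4·1355 = 1435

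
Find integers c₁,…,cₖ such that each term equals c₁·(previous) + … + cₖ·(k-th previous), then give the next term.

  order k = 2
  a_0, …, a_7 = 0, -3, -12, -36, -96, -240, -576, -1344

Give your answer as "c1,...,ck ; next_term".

  a_2 = 4·-3 + -4·0 = -12
  a_3 = 4·-12 + -4·-3 = -36
  a_4 = 4·-36 + -4·-12 = -96
  a_5 = 4·-96 + -4·-36 = -240
  a_6 = 4·-240 + -4·-96 = -576
  a_7 = 4·-576 + -4·-240 = -1344
  a_8 = 4·-1344 + -4·-576 = -3072

4,-4 ; -3072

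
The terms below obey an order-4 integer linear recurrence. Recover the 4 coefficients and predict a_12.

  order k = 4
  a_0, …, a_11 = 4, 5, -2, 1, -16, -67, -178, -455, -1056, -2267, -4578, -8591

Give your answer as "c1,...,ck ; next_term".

  a_4 = 3·1 + -1·-2 + -1·5 + -4·4 = -16
  a_5 = 3·-16 + -1·1 + -1·-2 + -4·5 = -67
  a_6 = 3·-67 + -1·-16 + -1·1 + -4·-2 = -178
  a_7 = 3·-178 + -1·-67 + -1·-16 + -4·1 = -455
  a_8 = 3·-455 + -1·-178 + -1·-67 + -4·-16 = -1056
  a_9 = 3·-1056 + -1·-455 + -1·-178 + -4·-67 = -2267
  a_10 = 3·-2267 + -1·-1056 + -1·-455 + -4·-178 = -4578
  a_11 = 3·-4578 + -1·-2267 + -1·-1056 + -4·-455 = -8591
  a_12 = 3·-8591 + -1·-4578 + -1·-2267 + -4·-1056 = -14704

3,-1,-1,-4 ; -14704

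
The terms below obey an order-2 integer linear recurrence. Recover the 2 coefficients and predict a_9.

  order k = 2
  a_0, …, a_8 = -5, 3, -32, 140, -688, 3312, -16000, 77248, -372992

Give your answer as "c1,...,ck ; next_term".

  a_2 = -4·3 + 4·-5 = -32
  a_3 = -4·-32 + 4·3 = 140
  a_4 = -4·140 + 4·-32 = -688
  a_5 = -4·-688 + 4·140 = 3312
  a_6 = -4·3312 + 4·-688 = -16000
  a_7 = -4·-16000 + 4·3312 = 77248
  a_8 = -4·77248 + 4·-16000 = -372992
  a_9 = -4·-372992 + 4·77248 = 1800960

-4,4 ; 1800960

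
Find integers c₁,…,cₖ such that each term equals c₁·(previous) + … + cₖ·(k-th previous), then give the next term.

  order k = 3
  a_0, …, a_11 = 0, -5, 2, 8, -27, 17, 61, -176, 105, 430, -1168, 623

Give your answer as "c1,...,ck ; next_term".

  a_3 = -1·2 + -2·-5 + 3·0 = 8
  a_4 = -1·8 + -2·2 + 3·-5 = -27
  a_5 = -1·-27 + -2·8 + 3·2 = 17
  a_6 = -1·17 + -2·-27 + 3·8 = 61
  a_7 = -1·61 + -2·17 + 3·-27 = -176
  a_8 = -1·-176 + -2·61 + 3·17 = 105
  a_9 = -1·105 + -2·-176 + 3·61 = 430
  a_10 = -1·430 + -2·105 + 3·-176 = -1168
  a_11 = -1·-1168 + -2·430 + 3·105 = 623
  a_12 = -1·623 + -2·-1168 + 3·430 = 3003

-1,-2,3 ; 3003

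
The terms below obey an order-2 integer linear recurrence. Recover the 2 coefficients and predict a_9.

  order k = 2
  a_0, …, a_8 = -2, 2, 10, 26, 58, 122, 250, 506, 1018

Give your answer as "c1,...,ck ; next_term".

3,-2 ; 2042

  a_2 = 3·2 + -2·-2 = 10
  a_3 = 3·10 + -2·2 = 26
  a_4 = 3·26 + -2·10 = 58
  a_5 = 3·58 + -2·26 = 122
  a_6 = 3·122 + -2·58 = 250
  a_7 = 3·250 + -2·122 = 506
  a_8 = 3·506 + -2·250 = 1018
  a_9 = 3·1018 + -2·506 = 2042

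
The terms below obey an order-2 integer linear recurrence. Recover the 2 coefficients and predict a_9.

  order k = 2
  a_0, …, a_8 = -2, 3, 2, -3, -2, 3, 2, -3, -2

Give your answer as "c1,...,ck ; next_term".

  a_2 = 0·3 + -1·-2 = 2
  a_3 = 0·2 + -1·3 = -3
  a_4 = 0·-3 + -1·2 = -2
  a_5 = 0·-2 + -1·-3 = 3
  a_6 = 0·3 + -1·-2 = 2
  a_7 = 0·2 + -1·3 = -3
  a_8 = 0·-3 + -1·2 = -2
  a_9 = 0·-2 + -1·-3 = 3

0,-1 ; 3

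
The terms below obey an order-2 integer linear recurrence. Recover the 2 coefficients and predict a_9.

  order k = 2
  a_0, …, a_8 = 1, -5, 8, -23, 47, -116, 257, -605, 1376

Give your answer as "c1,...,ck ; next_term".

  a_2 = -1·-5 + 3·1 = 8
  a_3 = -1·8 + 3·-5 = -23
  a_4 = -1·-23 + 3·8 = 47
  a_5 = -1·47 + 3·-23 = -116
  a_6 = -1·-116 + 3·47 = 257
  a_7 = -1·257 + 3·-116 = -605
  a_8 = -1·-605 + 3·257 = 1376
  a_9 = -1·1376 + 3·-605 = -3191

-1,3 ; -3191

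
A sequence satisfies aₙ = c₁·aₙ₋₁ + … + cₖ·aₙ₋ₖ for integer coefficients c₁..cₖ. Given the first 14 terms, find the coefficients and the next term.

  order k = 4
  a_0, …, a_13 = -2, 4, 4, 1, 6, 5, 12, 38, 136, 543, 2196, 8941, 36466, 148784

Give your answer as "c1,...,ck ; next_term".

  a_4 = 4·1 + 1·4 + -2·4 + -3·-2 = 6
  a_5 = 4·6 + 1·1 + -2·4 + -3·4 = 5
  a_6 = 4·5 + 1·6 + -2·1 + -3·4 = 12
  a_7 = 4·12 + 1·5 + -2·6 + -3·1 = 38
  a_8 = 4·38 + 1·12 + -2·5 + -3·6 = 136
  a_9 = 4·136 + 1·38 + -2·12 + -3·5 = 543
  a_10 = 4·543 + 1·136 + -2·38 + -3·12 = 2196
  a_11 = 4·2196 + 1·543 + -2·136 + -3·38 = 8941
  a_12 = 4·8941 + 1·2196 + -2·543 + -3·136 = 36466
  a_13 = 4·36466 + 1·8941 + -2·2196 + -3·543 = 148784
  a_14 = 4·148784 + 1·36466 + -2·8941 + -3·2196 = 607132

4,1,-2,-3 ; 607132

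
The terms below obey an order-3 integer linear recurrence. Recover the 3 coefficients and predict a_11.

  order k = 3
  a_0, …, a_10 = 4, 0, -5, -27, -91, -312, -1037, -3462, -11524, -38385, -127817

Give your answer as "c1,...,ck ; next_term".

  a_3 = 3·-5 + 2·0 + -3·4 = -27
  a_4 = 3·-27 + 2·-5 + -3·0 = -91
  a_5 = 3·-91 + 2·-27 + -3·-5 = -312
  a_6 = 3·-312 + 2·-91 + -3·-27 = -1037
  a_7 = 3·-1037 + 2·-312 + -3·-91 = -3462
  a_8 = 3·-3462 + 2·-1037 + -3·-312 = -11524
  a_9 = 3·-11524 + 2·-3462 + -3·-1037 = -38385
  a_10 = 3·-38385 + 2·-11524 + -3·-3462 = -127817
  a_11 = 3·-127817 + 2·-38385 + -3·-11524 = -425649

3,2,-3 ; -425649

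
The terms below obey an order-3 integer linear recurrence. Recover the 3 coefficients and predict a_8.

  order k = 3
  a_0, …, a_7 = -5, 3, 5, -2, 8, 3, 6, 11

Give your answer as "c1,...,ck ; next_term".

0,1,1 ; 9

  a_3 = 0·5 + 1·3 + 1·-5 = -2
  a_4 = 0·-2 + 1·5 + 1·3 = 8
  a_5 = 0·8 + 1·-2 + 1·5 = 3
  a_6 = 0·3 + 1·8 + 1·-2 = 6
  a_7 = 0·6 + 1·3 + 1·8 = 11
  a_8 = 0·11 + 1·6 + 1·3 = 9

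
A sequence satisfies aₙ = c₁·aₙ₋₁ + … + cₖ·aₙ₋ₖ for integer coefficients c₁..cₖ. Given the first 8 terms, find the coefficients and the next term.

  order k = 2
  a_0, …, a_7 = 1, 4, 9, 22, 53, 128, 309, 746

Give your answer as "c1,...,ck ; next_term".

2,1 ; 1801

  a_2 = 2·4 + 1·1 = 9
  a_3 = 2·9 + 1·4 = 22
  a_4 = 2·22 + 1·9 = 53
  a_5 = 2·53 + 1·22 = 128
  a_6 = 2·128 + 1·53 = 309
  a_7 = 2·309 + 1·128 = 746
  a_8 = 2·746 + 1·309 = 1801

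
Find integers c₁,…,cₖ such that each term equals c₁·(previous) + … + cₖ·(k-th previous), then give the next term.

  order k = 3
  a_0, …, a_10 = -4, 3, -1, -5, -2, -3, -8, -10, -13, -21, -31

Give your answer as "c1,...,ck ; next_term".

1,0,1 ; -44

  a_3 = 1·-1 + 0·3 + 1·-4 = -5
  a_4 = 1·-5 + 0·-1 + 1·3 = -2
  a_5 = 1·-2 + 0·-5 + 1·-1 = -3
  a_6 = 1·-3 + 0·-2 + 1·-5 = -8
  a_7 = 1·-8 + 0·-3 + 1·-2 = -10
  a_8 = 1·-10 + 0·-8 + 1·-3 = -13
  a_9 = 1·-13 + 0·-10 + 1·-8 = -21
  a_10 = 1·-21 + 0·-13 + 1·-10 = -31
  a_11 = 1·-31 + 0·-21 + 1·-13 = -44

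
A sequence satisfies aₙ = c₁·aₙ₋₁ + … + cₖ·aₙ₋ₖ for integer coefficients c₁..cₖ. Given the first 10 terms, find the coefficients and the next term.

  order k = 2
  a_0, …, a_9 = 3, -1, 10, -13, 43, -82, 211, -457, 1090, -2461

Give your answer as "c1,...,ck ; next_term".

-1,3 ; 5731

  a_2 = -1·-1 + 3·3 = 10
  a_3 = -1·10 + 3·-1 = -13
  a_4 = -1·-13 + 3·10 = 43
  a_5 = -1·43 + 3·-13 = -82
  a_6 = -1·-82 + 3·43 = 211
  a_7 = -1·211 + 3·-82 = -457
  a_8 = -1·-457 + 3·211 = 1090
  a_9 = -1·1090 + 3·-457 = -2461
  a_10 = -1·-2461 + 3·1090 = 5731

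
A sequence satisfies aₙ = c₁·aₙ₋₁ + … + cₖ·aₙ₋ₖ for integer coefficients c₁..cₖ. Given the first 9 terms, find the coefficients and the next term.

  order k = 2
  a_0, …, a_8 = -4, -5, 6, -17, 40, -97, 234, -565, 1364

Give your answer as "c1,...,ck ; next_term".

  a_2 = -2·-5 + 1·-4 = 6
  a_3 = -2·6 + 1·-5 = -17
  a_4 = -2·-17 + 1·6 = 40
  a_5 = -2·40 + 1·-17 = -97
  a_6 = -2·-97 + 1·40 = 234
  a_7 = -2·234 + 1·-97 = -565
  a_8 = -2·-565 + 1·234 = 1364
  a_9 = -2·1364 + 1·-565 = -3293

-2,1 ; -3293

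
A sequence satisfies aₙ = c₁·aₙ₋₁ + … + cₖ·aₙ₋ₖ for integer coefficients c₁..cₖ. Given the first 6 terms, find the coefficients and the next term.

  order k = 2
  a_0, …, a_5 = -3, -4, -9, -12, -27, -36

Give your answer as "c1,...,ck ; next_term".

0,3 ; -81

  a_2 = 0·-4 + 3·-3 = -9
  a_3 = 0·-9 + 3·-4 = -12
  a_4 = 0·-12 + 3·-9 = -27
  a_5 = 0·-27 + 3·-12 = -36
  a_6 = 0·-36 + 3·-27 = -81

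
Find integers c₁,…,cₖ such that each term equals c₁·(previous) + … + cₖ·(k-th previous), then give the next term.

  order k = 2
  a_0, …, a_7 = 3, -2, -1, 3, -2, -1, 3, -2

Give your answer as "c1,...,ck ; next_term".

  a_2 = -1·-2 + -1·3 = -1
  a_3 = -1·-1 + -1·-2 = 3
  a_4 = -1·3 + -1·-1 = -2
  a_5 = -1·-2 + -1·3 = -1
  a_6 = -1·-1 + -1·-2 = 3
  a_7 = -1·3 + -1·-1 = -2
  a_8 = -1·-2 + -1·3 = -1

-1,-1 ; -1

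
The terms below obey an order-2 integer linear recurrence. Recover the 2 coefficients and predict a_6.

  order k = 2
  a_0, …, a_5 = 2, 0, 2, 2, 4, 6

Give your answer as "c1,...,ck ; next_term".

  a_2 = 1·0 + 1·2 = 2
  a_3 = 1·2 + 1·0 = 2
  a_4 = 1·2 + 1·2 = 4
  a_5 = 1·4 + 1·2 = 6
  a_6 = 1·6 + 1·4 = 10

1,1 ; 10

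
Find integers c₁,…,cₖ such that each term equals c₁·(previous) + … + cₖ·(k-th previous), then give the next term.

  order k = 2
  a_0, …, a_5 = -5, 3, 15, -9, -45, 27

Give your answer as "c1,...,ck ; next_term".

  a_2 = 0·3 + -3·-5 = 15
  a_3 = 0·15 + -3·3 = -9
  a_4 = 0·-9 + -3·15 = -45
  a_5 = 0·-45 + -3·-9 = 27
  a_6 = 0·27 + -3·-45 = 135

0,-3 ; 135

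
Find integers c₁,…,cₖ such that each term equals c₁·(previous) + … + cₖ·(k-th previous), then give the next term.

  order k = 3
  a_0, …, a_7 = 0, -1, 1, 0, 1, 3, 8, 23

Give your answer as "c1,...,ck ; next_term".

2,2,1 ; 65

  a_3 = 2·1 + 2·-1 + 1·0 = 0
  a_4 = 2·0 + 2·1 + 1·-1 = 1
  a_5 = 2·1 + 2·0 + 1·1 = 3
  a_6 = 2·3 + 2·1 + 1·0 = 8
  a_7 = 2·8 + 2·3 + 1·1 = 23
  a_8 = 2·23 + 2·8 + 1·3 = 65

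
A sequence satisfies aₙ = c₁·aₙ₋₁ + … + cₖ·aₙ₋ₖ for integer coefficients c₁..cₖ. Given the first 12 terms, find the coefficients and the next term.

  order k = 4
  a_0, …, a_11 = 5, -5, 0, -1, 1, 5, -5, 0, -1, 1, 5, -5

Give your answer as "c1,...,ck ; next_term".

  a_4 = -1·-1 + -1·0 + -1·-5 + -1·5 = 1
  a_5 = -1·1 + -1·-1 + -1·0 + -1·-5 = 5
  a_6 = -1·5 + -1·1 + -1·-1 + -1·0 = -5
  a_7 = -1·-5 + -1·5 + -1·1 + -1·-1 = 0
  a_8 = -1·0 + -1·-5 + -1·5 + -1·1 = -1
  a_9 = -1·-1 + -1·0 + -1·-5 + -1·5 = 1
  a_10 = -1·1 + -1·-1 + -1·0 + -1·-5 = 5
  a_11 = -1·5 + -1·1 + -1·-1 + -1·0 = -5
  a_12 = -1·-5 + -1·5 + -1·1 + -1·-1 = 0

-1,-1,-1,-1 ; 0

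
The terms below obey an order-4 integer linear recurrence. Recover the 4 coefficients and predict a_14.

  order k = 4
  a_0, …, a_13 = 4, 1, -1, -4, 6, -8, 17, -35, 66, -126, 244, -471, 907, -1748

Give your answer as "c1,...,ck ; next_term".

-1,1,-1,1 ; 3370

  a_4 = -1·-4 + 1·-1 + -1·1 + 1·4 = 6
  a_5 = -1·6 + 1·-4 + -1·-1 + 1·1 = -8
  a_6 = -1·-8 + 1·6 + -1·-4 + 1·-1 = 17
  a_7 = -1·17 + 1·-8 + -1·6 + 1·-4 = -35
  a_8 = -1·-35 + 1·17 + -1·-8 + 1·6 = 66
  a_9 = -1·66 + 1·-35 + -1·17 + 1·-8 = -126
  a_10 = -1·-126 + 1·66 + -1·-35 + 1·17 = 244
  a_11 = -1·244 + 1·-126 + -1·66 + 1·-35 = -471
  a_12 = -1·-471 + 1·244 + -1·-126 + 1·66 = 907
  a_13 = -1·907 + 1·-471 + -1·244 + 1·-126 = -1748
  a_14 = -1·-1748 + 1·907 + -1·-471 + 1·244 = 3370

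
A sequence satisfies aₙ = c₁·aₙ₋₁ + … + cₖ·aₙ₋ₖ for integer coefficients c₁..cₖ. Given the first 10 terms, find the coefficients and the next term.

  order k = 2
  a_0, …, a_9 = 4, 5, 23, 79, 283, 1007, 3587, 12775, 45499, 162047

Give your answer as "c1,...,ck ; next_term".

  a_2 = 3·5 + 2·4 = 23
  a_3 = 3·23 + 2·5 = 79
  a_4 = 3·79 + 2·23 = 283
  a_5 = 3·283 + 2·79 = 1007
  a_6 = 3·1007 + 2·283 = 3587
  a_7 = 3·3587 + 2·1007 = 12775
  a_8 = 3·12775 + 2·3587 = 45499
  a_9 = 3·45499 + 2·12775 = 162047
  a_10 = 3·162047 + 2·45499 = 577139

3,2 ; 577139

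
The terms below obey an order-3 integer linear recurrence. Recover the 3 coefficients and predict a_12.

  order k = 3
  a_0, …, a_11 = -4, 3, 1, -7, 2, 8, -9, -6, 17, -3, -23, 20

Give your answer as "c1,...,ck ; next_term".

  a_3 = 0·1 + -1·3 + 1·-4 = -7
  a_4 = 0·-7 + -1·1 + 1·3 = 2
  a_5 = 0·2 + -1·-7 + 1·1 = 8
  a_6 = 0·8 + -1·2 + 1·-7 = -9
  a_7 = 0·-9 + -1·8 + 1·2 = -6
  a_8 = 0·-6 + -1·-9 + 1·8 = 17
  a_9 = 0·17 + -1·-6 + 1·-9 = -3
  a_10 = 0·-3 + -1·17 + 1·-6 = -23
  a_11 = 0·-23 + -1·-3 + 1·17 = 20
  a_12 = 0·20 + -1·-23 + 1·-3 = 20

0,-1,1 ; 20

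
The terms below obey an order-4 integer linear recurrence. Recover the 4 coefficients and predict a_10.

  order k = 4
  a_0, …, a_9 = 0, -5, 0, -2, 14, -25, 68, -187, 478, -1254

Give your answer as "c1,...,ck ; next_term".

-2,1,-2,-1 ; 3292

  a_4 = -2·-2 + 1·0 + -2·-5 + -1·0 = 14
  a_5 = -2·14 + 1·-2 + -2·0 + -1·-5 = -25
  a_6 = -2·-25 + 1·14 + -2·-2 + -1·0 = 68
  a_7 = -2·68 + 1·-25 + -2·14 + -1·-2 = -187
  a_8 = -2·-187 + 1·68 + -2·-25 + -1·14 = 478
  a_9 = -2·478 + 1·-187 + -2·68 + -1·-25 = -1254
  a_10 = -2·-1254 + 1·478 + -2·-187 + -1·68 = 3292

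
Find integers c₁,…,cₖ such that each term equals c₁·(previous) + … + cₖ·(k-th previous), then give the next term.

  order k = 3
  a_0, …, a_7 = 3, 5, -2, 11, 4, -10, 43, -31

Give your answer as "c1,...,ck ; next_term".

-1,0,3 ; 1

  a_3 = -1·-2 + 0·5 + 3·3 = 11
  a_4 = -1·11 + 0·-2 + 3·5 = 4
  a_5 = -1·4 + 0·11 + 3·-2 = -10
  a_6 = -1·-10 + 0·4 + 3·11 = 43
  a_7 = -1·43 + 0·-10 + 3·4 = -31
  a_8 = -1·-31 + 0·43 + 3·-10 = 1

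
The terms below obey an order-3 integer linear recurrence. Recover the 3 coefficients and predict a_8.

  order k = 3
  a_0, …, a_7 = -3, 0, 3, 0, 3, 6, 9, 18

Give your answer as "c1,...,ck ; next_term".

1,1,1 ; 33

  a_3 = 1·3 + 1·0 + 1·-3 = 0
  a_4 = 1·0 + 1·3 + 1·0 = 3
  a_5 = 1·3 + 1·0 + 1·3 = 6
  a_6 = 1·6 + 1·3 + 1·0 = 9
  a_7 = 1·9 + 1·6 + 1·3 = 18
  a_8 = 1·18 + 1·9 + 1·6 = 33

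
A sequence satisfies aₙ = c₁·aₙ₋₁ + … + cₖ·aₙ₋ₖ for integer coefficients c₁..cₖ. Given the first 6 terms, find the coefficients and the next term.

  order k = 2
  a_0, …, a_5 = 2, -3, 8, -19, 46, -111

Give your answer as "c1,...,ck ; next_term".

  a_2 = -2·-3 + 1·2 = 8
  a_3 = -2·8 + 1·-3 = -19
  a_4 = -2·-19 + 1·8 = 46
  a_5 = -2·46 + 1·-19 = -111
  a_6 = -2·-111 + 1·46 = 268

-2,1 ; 268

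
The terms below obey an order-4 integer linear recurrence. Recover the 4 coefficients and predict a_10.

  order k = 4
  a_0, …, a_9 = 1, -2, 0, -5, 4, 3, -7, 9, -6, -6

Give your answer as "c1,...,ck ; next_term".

  a_4 = -1·-5 + -1·0 + 0·-2 + -1·1 = 4
  a_5 = -1·4 + -1·-5 + 0·0 + -1·-2 = 3
  a_6 = -1·3 + -1·4 + 0·-5 + -1·0 = -7
  a_7 = -1·-7 + -1·3 + 0·4 + -1·-5 = 9
  a_8 = -1·9 + -1·-7 + 0·3 + -1·4 = -6
  a_9 = -1·-6 + -1·9 + 0·-7 + -1·3 = -6
  a_10 = -1·-6 + -1·-6 + 0·9 + -1·-7 = 19

-1,-1,0,-1 ; 19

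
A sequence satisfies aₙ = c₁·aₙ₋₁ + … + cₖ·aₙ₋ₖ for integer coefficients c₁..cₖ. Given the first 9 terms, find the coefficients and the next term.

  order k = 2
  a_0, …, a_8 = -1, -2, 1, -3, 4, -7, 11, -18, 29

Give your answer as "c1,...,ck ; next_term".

  a_2 = -1·-2 + 1·-1 = 1
  a_3 = -1·1 + 1·-2 = -3
  a_4 = -1·-3 + 1·1 = 4
  a_5 = -1·4 + 1·-3 = -7
  a_6 = -1·-7 + 1·4 = 11
  a_7 = -1·11 + 1·-7 = -18
  a_8 = -1·-18 + 1·11 = 29
  a_9 = -1·29 + 1·-18 = -47

-1,1 ; -47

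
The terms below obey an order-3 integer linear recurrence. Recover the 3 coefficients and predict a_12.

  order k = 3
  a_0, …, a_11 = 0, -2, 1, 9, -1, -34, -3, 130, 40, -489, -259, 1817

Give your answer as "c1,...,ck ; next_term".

  a_3 = 1·1 + -4·-2 + 3·0 = 9
  a_4 = 1·9 + -4·1 + 3·-2 = -1
  a_5 = 1·-1 + -4·9 + 3·1 = -34
  a_6 = 1·-34 + -4·-1 + 3·9 = -3
  a_7 = 1·-3 + -4·-34 + 3·-1 = 130
  a_8 = 1·130 + -4·-3 + 3·-34 = 40
  a_9 = 1·40 + -4·130 + 3·-3 = -489
  a_10 = 1·-489 + -4·40 + 3·130 = -259
  a_11 = 1·-259 + -4·-489 + 3·40 = 1817
  a_12 = 1·1817 + -4·-259 + 3·-489 = 1386

1,-4,3 ; 1386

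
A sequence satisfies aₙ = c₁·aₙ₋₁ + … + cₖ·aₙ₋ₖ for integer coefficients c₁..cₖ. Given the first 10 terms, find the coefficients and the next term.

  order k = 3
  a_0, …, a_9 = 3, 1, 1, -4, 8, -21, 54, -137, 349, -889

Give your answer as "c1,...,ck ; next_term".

-2,1,-1 ; 2264

  a_3 = -2·1 + 1·1 + -1·3 = -4
  a_4 = -2·-4 + 1·1 + -1·1 = 8
  a_5 = -2·8 + 1·-4 + -1·1 = -21
  a_6 = -2·-21 + 1·8 + -1·-4 = 54
  a_7 = -2·54 + 1·-21 + -1·8 = -137
  a_8 = -2·-137 + 1·54 + -1·-21 = 349
  a_9 = -2·349 + 1·-137 + -1·54 = -889
  a_10 = -2·-889 + 1·349 + -1·-137 = 2264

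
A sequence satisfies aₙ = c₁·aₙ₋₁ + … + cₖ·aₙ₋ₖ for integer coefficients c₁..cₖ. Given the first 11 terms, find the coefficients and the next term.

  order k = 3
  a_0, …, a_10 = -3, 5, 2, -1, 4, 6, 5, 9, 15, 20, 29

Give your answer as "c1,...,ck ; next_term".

  a_3 = 1·2 + 0·5 + 1·-3 = -1
  a_4 = 1·-1 + 0·2 + 1·5 = 4
  a_5 = 1·4 + 0·-1 + 1·2 = 6
  a_6 = 1·6 + 0·4 + 1·-1 = 5
  a_7 = 1·5 + 0·6 + 1·4 = 9
  a_8 = 1·9 + 0·5 + 1·6 = 15
  a_9 = 1·15 + 0·9 + 1·5 = 20
  a_10 = 1·20 + 0·15 + 1·9 = 29
  a_11 = 1·29 + 0·20 + 1·15 = 44

1,0,1 ; 44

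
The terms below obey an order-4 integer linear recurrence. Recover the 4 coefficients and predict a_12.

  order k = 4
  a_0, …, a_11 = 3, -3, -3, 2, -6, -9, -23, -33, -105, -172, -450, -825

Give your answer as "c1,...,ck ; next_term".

0,3,2,3 ; -2009

  a_4 = 0·2 + 3·-3 + 2·-3 + 3·3 = -6
  a_5 = 0·-6 + 3·2 + 2·-3 + 3·-3 = -9
  a_6 = 0·-9 + 3·-6 + 2·2 + 3·-3 = -23
  a_7 = 0·-23 + 3·-9 + 2·-6 + 3·2 = -33
  a_8 = 0·-33 + 3·-23 + 2·-9 + 3·-6 = -105
  a_9 = 0·-105 + 3·-33 + 2·-23 + 3·-9 = -172
  a_10 = 0·-172 + 3·-105 + 2·-33 + 3·-23 = -450
  a_11 = 0·-450 + 3·-172 + 2·-105 + 3·-33 = -825
  a_12 = 0·-825 + 3·-450 + 2·-172 + 3·-105 = -2009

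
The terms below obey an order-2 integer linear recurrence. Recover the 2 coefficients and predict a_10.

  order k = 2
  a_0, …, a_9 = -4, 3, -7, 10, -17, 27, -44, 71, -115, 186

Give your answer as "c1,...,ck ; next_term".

-1,1 ; -301

  a_2 = -1·3 + 1·-4 = -7
  a_3 = -1·-7 + 1·3 = 10
  a_4 = -1·10 + 1·-7 = -17
  a_5 = -1·-17 + 1·10 = 27
  a_6 = -1·27 + 1·-17 = -44
  a_7 = -1·-44 + 1·27 = 71
  a_8 = -1·71 + 1·-44 = -115
  a_9 = -1·-115 + 1·71 = 186
  a_10 = -1·186 + 1·-115 = -301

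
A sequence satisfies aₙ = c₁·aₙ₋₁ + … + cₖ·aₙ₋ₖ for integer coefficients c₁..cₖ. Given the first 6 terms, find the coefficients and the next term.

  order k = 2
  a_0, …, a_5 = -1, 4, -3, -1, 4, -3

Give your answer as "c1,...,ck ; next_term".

  a_2 = -1·4 + -1·-1 = -3
  a_3 = -1·-3 + -1·4 = -1
  a_4 = -1·-1 + -1·-3 = 4
  a_5 = -1·4 + -1·-1 = -3
  a_6 = -1·-3 + -1·4 = -1

-1,-1 ; -1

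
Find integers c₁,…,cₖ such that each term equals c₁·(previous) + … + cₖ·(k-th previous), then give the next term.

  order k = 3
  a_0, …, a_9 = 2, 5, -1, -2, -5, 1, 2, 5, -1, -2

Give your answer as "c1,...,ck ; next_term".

  a_3 = 0·-1 + 0·5 + -1·2 = -2
  a_4 = 0·-2 + 0·-1 + -1·5 = -5
  a_5 = 0·-5 + 0·-2 + -1·-1 = 1
  a_6 = 0·1 + 0·-5 + -1·-2 = 2
  a_7 = 0·2 + 0·1 + -1·-5 = 5
  a_8 = 0·5 + 0·2 + -1·1 = -1
  a_9 = 0·-1 + 0·5 + -1·2 = -2
  a_10 = 0·-2 + 0·-1 + -1·5 = -5

0,0,-1 ; -5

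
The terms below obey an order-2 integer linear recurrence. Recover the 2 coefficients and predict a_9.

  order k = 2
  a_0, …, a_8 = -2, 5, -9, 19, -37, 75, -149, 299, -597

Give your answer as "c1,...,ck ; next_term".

  a_2 = -1·5 + 2·-2 = -9
  a_3 = -1·-9 + 2·5 = 19
  a_4 = -1·19 + 2·-9 = -37
  a_5 = -1·-37 + 2·19 = 75
  a_6 = -1·75 + 2·-37 = -149
  a_7 = -1·-149 + 2·75 = 299
  a_8 = -1·299 + 2·-149 = -597
  a_9 = -1·-597 + 2·299 = 1195

-1,2 ; 1195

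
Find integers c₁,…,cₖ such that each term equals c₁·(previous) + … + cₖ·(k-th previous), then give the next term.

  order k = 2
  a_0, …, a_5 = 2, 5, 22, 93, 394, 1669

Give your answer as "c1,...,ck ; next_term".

  a_2 = 4·5 + 1·2 = 22
  a_3 = 4·22 + 1·5 = 93
  a_4 = 4·93 + 1·22 = 394
  a_5 = 4·394 + 1·93 = 1669
  a_6 = 4·1669 + 1·394 = 7070

4,1 ; 7070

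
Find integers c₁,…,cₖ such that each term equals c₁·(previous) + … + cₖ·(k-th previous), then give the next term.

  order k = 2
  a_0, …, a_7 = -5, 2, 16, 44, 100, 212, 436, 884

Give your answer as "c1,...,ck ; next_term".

3,-2 ; 1780

  a_2 = 3·2 + -2·-5 = 16
  a_3 = 3·16 + -2·2 = 44
  a_4 = 3·44 + -2·16 = 100
  a_5 = 3·100 + -2·44 = 212
  a_6 = 3·212 + -2·100 = 436
  a_7 = 3·436 + -2·212 = 884
  a_8 = 3·884 + -2·436 = 1780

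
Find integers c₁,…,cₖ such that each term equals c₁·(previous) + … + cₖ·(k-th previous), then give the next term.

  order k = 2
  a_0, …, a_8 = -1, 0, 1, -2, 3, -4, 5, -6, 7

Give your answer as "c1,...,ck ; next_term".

  a_2 = -2·0 + -1·-1 = 1
  a_3 = -2·1 + -1·0 = -2
  a_4 = -2·-2 + -1·1 = 3
  a_5 = -2·3 + -1·-2 = -4
  a_6 = -2·-4 + -1·3 = 5
  a_7 = -2·5 + -1·-4 = -6
  a_8 = -2·-6 + -1·5 = 7
  a_9 = -2·7 + -1·-6 = -8

-2,-1 ; -8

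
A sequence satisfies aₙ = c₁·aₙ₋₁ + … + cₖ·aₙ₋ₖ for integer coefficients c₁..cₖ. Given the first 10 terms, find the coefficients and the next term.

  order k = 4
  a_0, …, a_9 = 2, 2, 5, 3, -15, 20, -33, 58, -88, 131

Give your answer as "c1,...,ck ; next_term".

  a_4 = -2·3 + -1·5 + -1·2 + -1·2 = -15
  a_5 = -2·-15 + -1·3 + -1·5 + -1·2 = 20
  a_6 = -2·20 + -1·-15 + -1·3 + -1·5 = -33
  a_7 = -2·-33 + -1·20 + -1·-15 + -1·3 = 58
  a_8 = -2·58 + -1·-33 + -1·20 + -1·-15 = -88
  a_9 = -2·-88 + -1·58 + -1·-33 + -1·20 = 131
  a_10 = -2·131 + -1·-88 + -1·58 + -1·-33 = -199

-2,-1,-1,-1 ; -199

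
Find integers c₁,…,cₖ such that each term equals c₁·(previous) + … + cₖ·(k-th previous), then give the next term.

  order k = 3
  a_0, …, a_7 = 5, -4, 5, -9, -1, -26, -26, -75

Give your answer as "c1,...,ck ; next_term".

  a_3 = 2·5 + 1·-4 + -3·5 = -9
  a_4 = 2·-9 + 1·5 + -3·-4 = -1
  a_5 = 2·-1 + 1·-9 + -3·5 = -26
  a_6 = 2·-26 + 1·-1 + -3·-9 = -26
  a_7 = 2·-26 + 1·-26 + -3·-1 = -75
  a_8 = 2·-75 + 1·-26 + -3·-26 = -98

2,1,-3 ; -98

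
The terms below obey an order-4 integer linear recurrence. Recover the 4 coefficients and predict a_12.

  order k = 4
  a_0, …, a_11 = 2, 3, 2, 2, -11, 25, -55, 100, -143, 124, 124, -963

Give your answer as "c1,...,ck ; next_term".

  a_4 = -3·2 + -2·2 + 1·3 + -2·2 = -11
  a_5 = -3·-11 + -2·2 + 1·2 + -2·3 = 25
  a_6 = -3·25 + -2·-11 + 1·2 + -2·2 = -55
  a_7 = -3·-55 + -2·25 + 1·-11 + -2·2 = 100
  a_8 = -3·100 + -2·-55 + 1·25 + -2·-11 = -143
  a_9 = -3·-143 + -2·100 + 1·-55 + -2·25 = 124
  a_10 = -3·124 + -2·-143 + 1·100 + -2·-55 = 124
  a_11 = -3·124 + -2·124 + 1·-143 + -2·100 = -963
  a_12 = -3·-963 + -2·124 + 1·124 + -2·-143 = 3051

-3,-2,1,-2 ; 3051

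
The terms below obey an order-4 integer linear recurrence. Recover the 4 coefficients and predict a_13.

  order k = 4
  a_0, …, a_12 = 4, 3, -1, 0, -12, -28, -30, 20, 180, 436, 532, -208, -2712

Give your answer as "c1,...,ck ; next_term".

  a_4 = 2·0 + -2·-1 + -2·3 + -2·4 = -12
  a_5 = 2·-12 + -2·0 + -2·-1 + -2·3 = -28
  a_6 = 2·-28 + -2·-12 + -2·0 + -2·-1 = -30
  a_7 = 2·-30 + -2·-28 + -2·-12 + -2·0 = 20
  a_8 = 2·20 + -2·-30 + -2·-28 + -2·-12 = 180
  a_9 = 2·180 + -2·20 + -2·-30 + -2·-28 = 436
  a_10 = 2·436 + -2·180 + -2·20 + -2·-30 = 532
  a_11 = 2·532 + -2·436 + -2·180 + -2·20 = -208
  a_12 = 2·-208 + -2·532 + -2·436 + -2·180 = -2712
  a_13 = 2·-2712 + -2·-208 + -2·532 + -2·436 = -6944

2,-2,-2,-2 ; -6944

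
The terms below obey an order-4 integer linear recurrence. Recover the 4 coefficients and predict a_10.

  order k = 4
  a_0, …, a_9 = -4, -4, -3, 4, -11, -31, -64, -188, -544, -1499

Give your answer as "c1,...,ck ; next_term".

  a_4 = 2·4 + 1·-3 + 3·-4 + 1·-4 = -11
  a_5 = 2·-11 + 1·4 + 3·-3 + 1·-4 = -31
  a_6 = 2·-31 + 1·-11 + 3·4 + 1·-3 = -64
  a_7 = 2·-64 + 1·-31 + 3·-11 + 1·4 = -188
  a_8 = 2·-188 + 1·-64 + 3·-31 + 1·-11 = -544
  a_9 = 2·-544 + 1·-188 + 3·-64 + 1·-31 = -1499
  a_10 = 2·-1499 + 1·-544 + 3·-188 + 1·-64 = -4170

2,1,3,1 ; -4170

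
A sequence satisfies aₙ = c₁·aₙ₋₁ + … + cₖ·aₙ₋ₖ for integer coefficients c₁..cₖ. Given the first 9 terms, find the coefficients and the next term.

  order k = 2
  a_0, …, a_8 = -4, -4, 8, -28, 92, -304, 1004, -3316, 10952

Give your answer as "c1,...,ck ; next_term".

-3,1 ; -36172

  a_2 = -3·-4 + 1·-4 = 8
  a_3 = -3·8 + 1·-4 = -28
  a_4 = -3·-28 + 1·8 = 92
  a_5 = -3·92 + 1·-28 = -304
  a_6 = -3·-304 + 1·92 = 1004
  a_7 = -3·1004 + 1·-304 = -3316
  a_8 = -3·-3316 + 1·1004 = 10952
  a_9 = -3·10952 + 1·-3316 = -36172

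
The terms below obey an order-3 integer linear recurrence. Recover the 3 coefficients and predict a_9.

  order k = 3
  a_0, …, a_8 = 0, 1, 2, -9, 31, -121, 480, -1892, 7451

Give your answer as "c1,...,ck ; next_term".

-4,-1,-3 ; -29352

  a_3 = -4·2 + -1·1 + -3·0 = -9
  a_4 = -4·-9 + -1·2 + -3·1 = 31
  a_5 = -4·31 + -1·-9 + -3·2 = -121
  a_6 = -4·-121 + -1·31 + -3·-9 = 480
  a_7 = -4·480 + -1·-121 + -3·31 = -1892
  a_8 = -4·-1892 + -1·480 + -3·-121 = 7451
  a_9 = -4·7451 + -1·-1892 + -3·480 = -29352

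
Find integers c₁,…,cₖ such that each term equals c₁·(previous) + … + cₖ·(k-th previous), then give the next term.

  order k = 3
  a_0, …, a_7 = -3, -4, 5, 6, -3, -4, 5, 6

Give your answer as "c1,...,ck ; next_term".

  a_3 = 1·5 + -1·-4 + 1·-3 = 6
  a_4 = 1·6 + -1·5 + 1·-4 = -3
  a_5 = 1·-3 + -1·6 + 1·5 = -4
  a_6 = 1·-4 + -1·-3 + 1·6 = 5
  a_7 = 1·5 + -1·-4 + 1·-3 = 6
  a_8 = 1·6 + -1·5 + 1·-4 = -3

1,-1,1 ; -3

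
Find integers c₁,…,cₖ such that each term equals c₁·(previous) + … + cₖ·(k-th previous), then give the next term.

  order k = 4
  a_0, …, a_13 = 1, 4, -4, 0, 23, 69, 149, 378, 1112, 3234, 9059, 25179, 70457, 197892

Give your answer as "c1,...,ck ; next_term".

3,-2,3,3 ; 555476

  a_4 = 3·0 + -2·-4 + 3·4 + 3·1 = 23
  a_5 = 3·23 + -2·0 + 3·-4 + 3·4 = 69
  a_6 = 3·69 + -2·23 + 3·0 + 3·-4 = 149
  a_7 = 3·149 + -2·69 + 3·23 + 3·0 = 378
  a_8 = 3·378 + -2·149 + 3·69 + 3·23 = 1112
  a_9 = 3·1112 + -2·378 + 3·149 + 3·69 = 3234
  a_10 = 3·3234 + -2·1112 + 3·378 + 3·149 = 9059
  a_11 = 3·9059 + -2·3234 + 3·1112 + 3·378 = 25179
  a_12 = 3·25179 + -2·9059 + 3·3234 + 3·1112 = 70457
  a_13 = 3·70457 + -2·25179 + 3·9059 + 3·3234 = 197892
  a_14 = 3·197892 + -2·70457 + 3·25179 + 3·9059 = 555476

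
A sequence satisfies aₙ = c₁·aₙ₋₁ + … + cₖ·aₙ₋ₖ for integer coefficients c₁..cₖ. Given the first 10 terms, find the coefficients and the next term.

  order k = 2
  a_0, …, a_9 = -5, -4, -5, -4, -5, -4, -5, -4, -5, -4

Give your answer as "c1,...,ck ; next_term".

0,1 ; -5

  a_2 = 0·-4 + 1·-5 = -5
  a_3 = 0·-5 + 1·-4 = -4
  a_4 = 0·-4 + 1·-5 = -5
  a_5 = 0·-5 + 1·-4 = -4
  a_6 = 0·-4 + 1·-5 = -5
  a_7 = 0·-5 + 1·-4 = -4
  a_8 = 0·-4 + 1·-5 = -5
  a_9 = 0·-5 + 1·-4 = -4
  a_10 = 0·-4 + 1·-5 = -5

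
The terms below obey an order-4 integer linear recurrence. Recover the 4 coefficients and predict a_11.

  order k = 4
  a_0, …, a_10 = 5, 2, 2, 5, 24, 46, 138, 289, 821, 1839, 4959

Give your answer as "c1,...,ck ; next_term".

1,4,-2,3 ; 11540

  a_4 = 1·5 + 4·2 + -2·2 + 3·5 = 24
  a_5 = 1·24 + 4·5 + -2·2 + 3·2 = 46
  a_6 = 1·46 + 4·24 + -2·5 + 3·2 = 138
  a_7 = 1·138 + 4·46 + -2·24 + 3·5 = 289
  a_8 = 1·289 + 4·138 + -2·46 + 3·24 = 821
  a_9 = 1·821 + 4·289 + -2·138 + 3·46 = 1839
  a_10 = 1·1839 + 4·821 + -2·289 + 3·138 = 4959
  a_11 = 1·4959 + 4·1839 + -2·821 + 3·289 = 11540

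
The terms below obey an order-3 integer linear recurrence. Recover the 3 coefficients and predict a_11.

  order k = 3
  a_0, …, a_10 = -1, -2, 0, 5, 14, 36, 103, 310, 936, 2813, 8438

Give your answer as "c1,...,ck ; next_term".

  a_3 = 4·0 + -4·-2 + 3·-1 = 5
  a_4 = 4·5 + -4·0 + 3·-2 = 14
  a_5 = 4·14 + -4·5 + 3·0 = 36
  a_6 = 4·36 + -4·14 + 3·5 = 103
  a_7 = 4·103 + -4·36 + 3·14 = 310
  a_8 = 4·310 + -4·103 + 3·36 = 936
  a_9 = 4·936 + -4·310 + 3·103 = 2813
  a_10 = 4·2813 + -4·936 + 3·310 = 8438
  a_11 = 4·8438 + -4·2813 + 3·936 = 25308

4,-4,3 ; 25308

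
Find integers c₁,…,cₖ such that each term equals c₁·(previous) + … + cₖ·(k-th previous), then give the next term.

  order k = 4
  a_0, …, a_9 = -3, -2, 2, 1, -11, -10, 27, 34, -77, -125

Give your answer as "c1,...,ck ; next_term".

  a_4 = 0·1 + -2·2 + -1·-2 + 3·-3 = -11
  a_5 = 0·-11 + -2·1 + -1·2 + 3·-2 = -10
  a_6 = 0·-10 + -2·-11 + -1·1 + 3·2 = 27
  a_7 = 0·27 + -2·-10 + -1·-11 + 3·1 = 34
  a_8 = 0·34 + -2·27 + -1·-10 + 3·-11 = -77
  a_9 = 0·-77 + -2·34 + -1·27 + 3·-10 = -125
  a_10 = 0·-125 + -2·-77 + -1·34 + 3·27 = 201

0,-2,-1,3 ; 201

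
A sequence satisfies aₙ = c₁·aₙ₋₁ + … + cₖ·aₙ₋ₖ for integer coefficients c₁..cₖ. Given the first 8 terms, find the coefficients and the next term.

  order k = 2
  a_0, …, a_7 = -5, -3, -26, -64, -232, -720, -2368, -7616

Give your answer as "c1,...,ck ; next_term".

  a_2 = 2·-3 + 4·-5 = -26
  a_3 = 2·-26 + 4·-3 = -64
  a_4 = 2·-64 + 4·-26 = -232
  a_5 = 2·-232 + 4·-64 = -720
  a_6 = 2·-720 + 4·-232 = -2368
  a_7 = 2·-2368 + 4·-720 = -7616
  a_8 = 2·-7616 + 4·-2368 = -24704

2,4 ; -24704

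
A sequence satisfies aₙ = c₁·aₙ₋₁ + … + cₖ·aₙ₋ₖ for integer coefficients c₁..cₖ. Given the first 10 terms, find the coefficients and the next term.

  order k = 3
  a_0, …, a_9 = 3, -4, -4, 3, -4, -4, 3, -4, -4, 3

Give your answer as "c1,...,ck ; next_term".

  a_3 = 0·-4 + 0·-4 + 1·3 = 3
  a_4 = 0·3 + 0·-4 + 1·-4 = -4
  a_5 = 0·-4 + 0·3 + 1·-4 = -4
  a_6 = 0·-4 + 0·-4 + 1·3 = 3
  a_7 = 0·3 + 0·-4 + 1·-4 = -4
  a_8 = 0·-4 + 0·3 + 1·-4 = -4
  a_9 = 0·-4 + 0·-4 + 1·3 = 3
  a_10 = 0·3 + 0·-4 + 1·-4 = -4

0,0,1 ; -4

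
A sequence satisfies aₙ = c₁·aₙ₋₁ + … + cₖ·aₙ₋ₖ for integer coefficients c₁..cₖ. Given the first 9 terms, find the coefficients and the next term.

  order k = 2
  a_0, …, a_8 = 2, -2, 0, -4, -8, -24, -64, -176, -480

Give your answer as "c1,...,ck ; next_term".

2,2 ; -1312

  a_2 = 2·-2 + 2·2 = 0
  a_3 = 2·0 + 2·-2 = -4
  a_4 = 2·-4 + 2·0 = -8
  a_5 = 2·-8 + 2·-4 = -24
  a_6 = 2·-24 + 2·-8 = -64
  a_7 = 2·-64 + 2·-24 = -176
  a_8 = 2·-176 + 2·-64 = -480
  a_9 = 2·-480 + 2·-176 = -1312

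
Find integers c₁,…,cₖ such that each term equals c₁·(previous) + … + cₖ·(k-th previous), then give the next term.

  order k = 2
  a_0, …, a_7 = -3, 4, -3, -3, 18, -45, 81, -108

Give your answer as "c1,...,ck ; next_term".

  a_2 = -3·4 + -3·-3 = -3
  a_3 = -3·-3 + -3·4 = -3
  a_4 = -3·-3 + -3·-3 = 18
  a_5 = -3·18 + -3·-3 = -45
  a_6 = -3·-45 + -3·18 = 81
  a_7 = -3·81 + -3·-45 = -108
  a_8 = -3·-108 + -3·81 = 81

-3,-3 ; 81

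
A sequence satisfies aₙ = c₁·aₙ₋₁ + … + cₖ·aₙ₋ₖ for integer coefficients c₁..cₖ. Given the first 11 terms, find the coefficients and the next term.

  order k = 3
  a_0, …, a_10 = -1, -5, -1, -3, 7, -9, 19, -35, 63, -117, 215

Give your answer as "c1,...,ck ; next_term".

  a_3 = -1·-1 + 1·-5 + -1·-1 = -3
  a_4 = -1·-3 + 1·-1 + -1·-5 = 7
  a_5 = -1·7 + 1·-3 + -1·-1 = -9
  a_6 = -1·-9 + 1·7 + -1·-3 = 19
  a_7 = -1·19 + 1·-9 + -1·7 = -35
  a_8 = -1·-35 + 1·19 + -1·-9 = 63
  a_9 = -1·63 + 1·-35 + -1·19 = -117
  a_10 = -1·-117 + 1·63 + -1·-35 = 215
  a_11 = -1·215 + 1·-117 + -1·63 = -395

-1,1,-1 ; -395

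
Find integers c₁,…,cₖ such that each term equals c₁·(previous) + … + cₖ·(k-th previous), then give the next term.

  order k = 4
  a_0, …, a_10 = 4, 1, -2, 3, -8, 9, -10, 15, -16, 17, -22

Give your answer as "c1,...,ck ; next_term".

  a_4 = -1·3 + 0·-2 + -1·1 + -1·4 = -8
  a_5 = -1·-8 + 0·3 + -1·-2 + -1·1 = 9
  a_6 = -1·9 + 0·-8 + -1·3 + -1·-2 = -10
  a_7 = -1·-10 + 0·9 + -1·-8 + -1·3 = 15
  a_8 = -1·15 + 0·-10 + -1·9 + -1·-8 = -16
  a_9 = -1·-16 + 0·15 + -1·-10 + -1·9 = 17
  a_10 = -1·17 + 0·-16 + -1·15 + -1·-10 = -22
  a_11 = -1·-22 + 0·17 + -1·-16 + -1·15 = 23

-1,0,-1,-1 ; 23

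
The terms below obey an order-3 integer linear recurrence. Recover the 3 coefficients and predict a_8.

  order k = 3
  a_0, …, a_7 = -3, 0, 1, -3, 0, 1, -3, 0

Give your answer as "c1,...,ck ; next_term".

0,0,1 ; 1

  a_3 = 0·1 + 0·0 + 1·-3 = -3
  a_4 = 0·-3 + 0·1 + 1·0 = 0
  a_5 = 0·0 + 0·-3 + 1·1 = 1
  a_6 = 0·1 + 0·0 + 1·-3 = -3
  a_7 = 0·-3 + 0·1 + 1·0 = 0
  a_8 = 0·0 + 0·-3 + 1·1 = 1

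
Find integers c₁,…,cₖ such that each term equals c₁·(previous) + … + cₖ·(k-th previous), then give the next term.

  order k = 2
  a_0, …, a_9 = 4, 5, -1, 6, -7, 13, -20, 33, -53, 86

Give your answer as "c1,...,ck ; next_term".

  a_2 = -1·5 + 1·4 = -1
  a_3 = -1·-1 + 1·5 = 6
  a_4 = -1·6 + 1·-1 = -7
  a_5 = -1·-7 + 1·6 = 13
  a_6 = -1·13 + 1·-7 = -20
  a_7 = -1·-20 + 1·13 = 33
  a_8 = -1·33 + 1·-20 = -53
  a_9 = -1·-53 + 1·33 = 86
  a_10 = -1·86 + 1·-53 = -139

-1,1 ; -139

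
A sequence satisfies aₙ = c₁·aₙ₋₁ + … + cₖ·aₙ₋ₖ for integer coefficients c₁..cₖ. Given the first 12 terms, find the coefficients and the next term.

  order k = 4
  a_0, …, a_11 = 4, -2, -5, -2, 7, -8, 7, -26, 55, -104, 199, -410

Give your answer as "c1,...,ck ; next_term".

  a_4 = -1·-2 + 1·-5 + -1·-2 + 2·4 = 7
  a_5 = -1·7 + 1·-2 + -1·-5 + 2·-2 = -8
  a_6 = -1·-8 + 1·7 + -1·-2 + 2·-5 = 7
  a_7 = -1·7 + 1·-8 + -1·7 + 2·-2 = -26
  a_8 = -1·-26 + 1·7 + -1·-8 + 2·7 = 55
  a_9 = -1·55 + 1·-26 + -1·7 + 2·-8 = -104
  a_10 = -1·-104 + 1·55 + -1·-26 + 2·7 = 199
  a_11 = -1·199 + 1·-104 + -1·55 + 2·-26 = -410
  a_12 = -1·-410 + 1·199 + -1·-104 + 2·55 = 823

-1,1,-1,2 ; 823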